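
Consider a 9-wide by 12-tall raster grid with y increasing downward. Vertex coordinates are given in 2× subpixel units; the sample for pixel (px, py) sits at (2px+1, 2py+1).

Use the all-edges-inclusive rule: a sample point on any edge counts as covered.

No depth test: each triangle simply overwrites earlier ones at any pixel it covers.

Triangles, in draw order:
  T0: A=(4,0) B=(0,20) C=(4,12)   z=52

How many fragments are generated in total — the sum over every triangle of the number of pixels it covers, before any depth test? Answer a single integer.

T0:
  2·area = 48  (B↔C swapped to make it positive)
  edge (4, 0)→(4, 12): d=(0,12) inclusive
  edge (4, 12)→(0, 20): d=(-4,8) inclusive
  edge (0, 20)→(4, 0): d=(4,-20) inclusive
    (1,2)@(3, 5): e=[12,36,0] → █  [on edge]
    (2,2)@(5, 5): e=[-12,20,40] → ·
    (1,3)@(3, 7): e=[12,28,8] → █
    (2,3)@(5, 7): e=[-12,12,48] → ·
    (1,4)@(3, 9): e=[12,20,16] → █
    (2,4)@(5, 9): e=[-12,4,56] → ·
    (1,5)@(3, 11): e=[12,12,24] → █
    (2,5)@(5, 11): e=[-12,-4,64] → ·
    (1,6)@(3, 13): e=[12,4,32] → █
    (2,6)@(5, 13): e=[-12,-12,72] → ·
    (0,7)@(1, 15): e=[36,12,0] → █  [on edge]
    (1,7)@(3, 15): e=[12,-4,40] → ·
  covered (7 px):
    · · · · · · · · ·
    · · · · · · · · ·
    · █ · · · · · · ·
    · █ · · · · · · ·
    · █ · · · · · · ·
    · █ · · · · · · ·
    · █ · · · · · · ·
    █ · · · · · · · ·
    █ · · · · · · · ·
    · · · · · · · · ·
    · · · · · · · · ·
    · · · · · · · · ·

Answer: 7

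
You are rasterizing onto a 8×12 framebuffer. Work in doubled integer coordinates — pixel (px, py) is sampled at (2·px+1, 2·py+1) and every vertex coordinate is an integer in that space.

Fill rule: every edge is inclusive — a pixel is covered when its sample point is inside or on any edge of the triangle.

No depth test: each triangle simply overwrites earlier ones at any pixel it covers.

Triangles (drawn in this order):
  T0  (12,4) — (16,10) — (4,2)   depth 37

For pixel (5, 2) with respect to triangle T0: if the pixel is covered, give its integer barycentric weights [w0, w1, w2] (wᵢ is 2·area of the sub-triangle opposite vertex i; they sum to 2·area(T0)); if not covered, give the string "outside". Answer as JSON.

T0:
  2·area = 40
  edge (12, 4)→(16, 10): d=(4,6) inclusive
  edge (16, 10)→(4, 2): d=(-12,-8) inclusive
  edge (4, 2)→(12, 4): d=(8,2) inclusive
    (3,1)@(7, 3): e=[26,12,2] → X
    (4,1)@(9, 3): e=[14,28,-2] → .
    (3,2)@(7, 5): e=[34,-12,18] → .
    (4,2)@(9, 5): e=[22,4,14] → X
    (5,2)@(11, 5): e=[10,20,10] → X
    (6,2)@(13, 5): e=[-2,36,6] → .
    (4,3)@(9, 7): e=[30,-20,30] → .
    (5,3)@(11, 7): e=[18,-4,26] → .
    (6,3)@(13, 7): e=[6,12,22] → X
    (7,3)@(15, 7): e=[-6,28,18] → .
    (6,4)@(13, 9): e=[14,-12,38] → .
    (7,4)@(15, 9): e=[2,4,34] → X
  covered (5 px):
    . . . . . . . .
    . . . X . . . .
    . . . . X X . .
    . . . . . . X .
    . . . . . . . X
    . . . . . . . .
    . . . . . . . .
    . . . . . . . .
    . . . . . . . .
    . . . . . . . .
    . . . . . . . .
    . . . . . . . .

Answer: [20,10,10]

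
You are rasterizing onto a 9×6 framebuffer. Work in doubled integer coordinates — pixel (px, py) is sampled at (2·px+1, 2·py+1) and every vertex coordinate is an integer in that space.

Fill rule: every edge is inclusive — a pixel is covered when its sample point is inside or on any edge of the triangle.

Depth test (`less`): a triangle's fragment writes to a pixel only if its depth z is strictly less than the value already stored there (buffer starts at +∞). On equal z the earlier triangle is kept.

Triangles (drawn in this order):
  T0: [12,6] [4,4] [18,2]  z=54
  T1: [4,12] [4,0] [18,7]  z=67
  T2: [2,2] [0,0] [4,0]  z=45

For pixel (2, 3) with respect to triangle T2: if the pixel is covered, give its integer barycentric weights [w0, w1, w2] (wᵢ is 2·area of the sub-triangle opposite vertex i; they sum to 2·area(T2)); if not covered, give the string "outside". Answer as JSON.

T0:
  2·area = 44
  edge (12, 6)→(4, 4): d=(-8,-2) inclusive
  edge (4, 4)→(18, 2): d=(14,-2) inclusive
  edge (18, 2)→(12, 6): d=(-6,4) inclusive
    (5,1)@(11, 3): e=[22,0,22] → #  [on edge]
    (6,1)@(13, 3): e=[26,4,14] → #
    (7,1)@(15, 3): e=[30,8,6] → #
    (8,1)@(17, 3): e=[34,12,-2] → ·
    (4,2)@(9, 5): e=[2,24,18] → #
    (7,2)@(15, 5): e=[14,36,-6] → ·
    (4,3)@(9, 7): e=[-14,52,6] → ·
    (5,3)@(11, 7): e=[-10,56,-2] → ·
    (6,3)@(13, 7): e=[-6,60,-10] → ·
  covered (6 px):
    · · · · · · · · ·
    · · · · · # # # ·
    · · · · # # # · ·
    · · · · · · · · ·
    · · · · · · · · ·
    · · · · · · · · ·
T1:
  2·area = 168
  edge (4, 12)→(4, 0): d=(0,-12) inclusive
  edge (4, 0)→(18, 7): d=(14,7) inclusive
  edge (18, 7)→(4, 12): d=(-14,5) inclusive
    (2,0)@(5, 1): e=[12,7,149] → #
    (3,0)@(7, 1): e=[36,-7,139] → ·
    (2,1)@(5, 3): e=[12,35,121] → #
    (3,1)@(7, 3): e=[36,21,111] → #
    (4,1)@(9, 3): e=[60,7,101] → #
    (5,1)@(11, 3): e=[84,-7,91] → ·
    (2,2)@(5, 5): e=[12,63,93] → #
    (5,2)@(11, 5): e=[84,21,63] → #
    (6,2)@(13, 5): e=[108,7,53] → #
    (7,2)@(15, 5): e=[132,-7,43] → ·
    (2,3)@(5, 7): e=[12,91,65] → #
    (7,3)@(15, 7): e=[132,21,15] → #
  covered (21 px):
    · · # · · · · · ·
    · · # # # · · · ·
    · · # # # # # · ·
    · · # # # # # # #
    · · # # # # · · ·
    · · # · · · · · ·
T2:
  2·area = 8
  edge (2, 2)→(0, 0): d=(-2,-2) inclusive
  edge (0, 0)→(4, 0): d=(4,0) inclusive
  edge (4, 0)→(2, 2): d=(-2,2) inclusive
    (0,0)@(1, 1): e=[0,4,4] → #  [on edge]
    (1,0)@(3, 1): e=[4,4,0] → #  [on edge]
    (2,0)@(5, 1): e=[8,4,-4] → ·
    (0,1)@(1, 3): e=[-4,12,0] → ·  [on edge]
    (1,1)@(3, 3): e=[0,12,-4] → ·  [on edge]
    (2,2)@(5, 5): e=[0,20,-12] → ·  [on edge]
    (3,3)@(7, 7): e=[0,28,-20] → ·  [on edge]
    (4,4)@(9, 9): e=[0,36,-28] → ·  [on edge]
    (5,5)@(11, 11): e=[0,44,-36] → ·  [on edge]
  covered (2 px):
    # # · · · · · · ·
    · · · · · · · · ·
    · · · · · · · · ·
    · · · · · · · · ·
    · · · · · · · · ·
    · · · · · · · · ·

Result: "outside"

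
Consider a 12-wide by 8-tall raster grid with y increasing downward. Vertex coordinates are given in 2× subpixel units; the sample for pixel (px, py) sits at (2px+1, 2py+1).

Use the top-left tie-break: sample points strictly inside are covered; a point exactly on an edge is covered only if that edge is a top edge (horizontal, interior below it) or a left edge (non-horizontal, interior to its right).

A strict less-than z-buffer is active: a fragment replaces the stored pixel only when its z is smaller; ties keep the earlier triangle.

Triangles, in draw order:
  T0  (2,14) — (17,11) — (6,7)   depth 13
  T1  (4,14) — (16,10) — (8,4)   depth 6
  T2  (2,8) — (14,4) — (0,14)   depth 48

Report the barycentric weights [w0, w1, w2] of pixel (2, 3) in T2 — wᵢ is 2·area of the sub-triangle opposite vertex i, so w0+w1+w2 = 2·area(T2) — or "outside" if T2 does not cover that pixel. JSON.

T0:
  2·area = 93  (B↔C swapped to make it positive)
  edge (2, 14)→(6, 7): d=(4,-7) top-left  bias=+0
  edge (6, 7)→(17, 11): d=(11,4) right/bottom  bias=-1
  edge (17, 11)→(2, 14): d=(-15,3) right/bottom  bias=-1
    (2,4)@(5, 9): e=[1,26,66] → #
    (3,4)@(7, 9): e=[15,18,60] → #
    (4,4)@(9, 9): e=[29,10,54] → #
    (5,4)@(11, 9): e=[43,2,48] → #
    (6,4)@(13, 9): e=[57,-6,42] → ·
    (2,5)@(5, 11): e=[9,48,36] → #
    (6,5)@(13, 11): e=[65,16,12] → #
    (7,5)@(15, 11): e=[79,8,6] → #
    (8,5)@(17, 11): e=[93,0,0] → ·  [on edge]
    (1,6)@(3, 13): e=[3,78,12] → #
    (3,6)@(7, 13): e=[31,62,0] → ·  [on edge]
    (4,6)@(9, 13): e=[45,54,-6] → ·
  covered (12 px):
    · · · · · · · · · · · ·
    · · · · · · · · · · · ·
    · · · · · · · · · · · ·
    · · · · · · · · · · · ·
    · · # # # # · · · · · ·
    · · # # # # # # · · · ·
    · # # · · · · · · · · ·
    · · · · · · · · · · · ·
T1:
  2·area = 104  (B↔C swapped to make it positive)
  edge (4, 14)→(8, 4): d=(4,-10) top-left  bias=+0
  edge (8, 4)→(16, 10): d=(8,6) right/bottom  bias=-1
  edge (16, 10)→(4, 14): d=(-12,4) right/bottom  bias=-1
    (4,2)@(9, 5): e=[14,2,88] → #
    (5,2)@(11, 5): e=[34,-10,80] → ·
    (3,3)@(7, 7): e=[2,30,72] → #
    (5,3)@(11, 7): e=[42,6,56] → #
    (6,3)@(13, 7): e=[62,-6,48] → ·
    (3,4)@(7, 9): e=[10,46,48] → #
    (6,4)@(13, 9): e=[70,10,24] → #
    (7,4)@(15, 9): e=[90,-2,16] → ·
    (9,4)@(19, 9): e=[130,-26,0] → ·  [on edge]
    (3,5)@(7, 11): e=[18,62,24] → #
    (6,5)@(13, 11): e=[78,26,0] → ·  [on edge]
    (2,6)@(5, 13): e=[6,90,8] → #
    (3,6)@(7, 13): e=[26,78,0] → ·  [on edge]
    (0,7)@(1, 15): e=[-26,130,0] → ·  [on edge]
  covered (12 px):
    · · · · · · · · · · · ·
    · · · · · · · · · · · ·
    · · · · # · · · · · · ·
    · · · # # # · · · · · ·
    · · · # # # # · · · · ·
    · · · # # # · · · · · ·
    · · # · · · · · · · · ·
    · · · · · · · · · · · ·
T2:
  2·area = 64
  edge (2, 8)→(14, 4): d=(12,-4) top-left  bias=+0
  edge (14, 4)→(0, 14): d=(-14,10) right/bottom  bias=-1
  edge (0, 14)→(2, 8): d=(2,-6) top-left  bias=+0
    (11,0)@(23, 1): e=[0,-48,112] → ·  [on edge]
    (8,1)@(17, 3): e=[0,-16,80] → ·  [on edge]
    (1,2)@(3, 5): e=[-32,96,0] → ·  [on edge]
    (5,2)@(11, 5): e=[0,16,48] → #  [on edge]
    (6,2)@(13, 5): e=[8,-4,60] → ·
    (2,3)@(5, 7): e=[0,48,16] → #  [on edge]
    (3,3)@(7, 7): e=[8,28,28] → #
    (4,3)@(9, 7): e=[16,8,40] → #
    (5,3)@(11, 7): e=[24,-12,52] → ·
    (1,4)@(3, 9): e=[16,40,8] → #
    (3,4)@(7, 9): e=[32,0,32] → ·  [on edge]
    (4,4)@(9, 9): e=[40,-20,44] → ·
    (0,5)@(1, 11): e=[32,32,0] → #  [on edge]
  covered (9 px):
    · · · · · · · · · · · ·
    · · · · · · · · · · · ·
    · · · · · # · · · · · ·
    · · # # # · · · · · · ·
    · # # · · · · · · · · ·
    # # · · · · · · · · · ·
    # · · · · · · · · · · ·
    · · · · · · · · · · · ·

Final: [48,16,0]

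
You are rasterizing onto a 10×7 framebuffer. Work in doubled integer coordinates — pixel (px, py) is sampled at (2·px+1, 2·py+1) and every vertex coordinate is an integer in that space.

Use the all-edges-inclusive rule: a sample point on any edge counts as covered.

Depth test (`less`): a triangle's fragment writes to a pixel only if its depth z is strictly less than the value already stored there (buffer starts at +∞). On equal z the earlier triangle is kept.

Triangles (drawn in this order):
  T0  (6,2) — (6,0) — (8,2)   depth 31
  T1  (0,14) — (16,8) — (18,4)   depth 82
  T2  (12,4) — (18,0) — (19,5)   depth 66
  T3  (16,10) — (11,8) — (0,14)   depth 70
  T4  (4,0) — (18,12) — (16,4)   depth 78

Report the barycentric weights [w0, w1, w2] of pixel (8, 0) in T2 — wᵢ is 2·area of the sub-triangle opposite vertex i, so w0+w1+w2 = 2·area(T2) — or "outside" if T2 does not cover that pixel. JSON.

T0:
  2·area = 4
  edge (6, 2)→(6, 0): d=(0,-2) inclusive
  edge (6, 0)→(8, 2): d=(2,2) inclusive
  edge (8, 2)→(6, 2): d=(-2,0) inclusive
    (3,0)@(7, 1): e=[2,0,2] → #  [on edge]
    (4,0)@(9, 1): e=[6,-4,2] → ·
    (3,1)@(7, 3): e=[2,4,-2] → ·
    (4,1)@(9, 3): e=[6,0,-2] → ·  [on edge]
    (5,2)@(11, 5): e=[10,0,-6] → ·  [on edge]
    (6,3)@(13, 7): e=[14,0,-10] → ·  [on edge]
    (7,4)@(15, 9): e=[18,0,-14] → ·  [on edge]
    (8,5)@(17, 11): e=[22,0,-18] → ·  [on edge]
    (9,6)@(19, 13): e=[26,0,-22] → ·  [on edge]
  covered (1 px):
    · · · # · · · · · ·
    · · · · · · · · · ·
    · · · · · · · · · ·
    · · · · · · · · · ·
    · · · · · · · · · ·
    · · · · · · · · · ·
    · · · · · · · · · ·
T1:
  2·area = 52  (B↔C swapped to make it positive)
  edge (0, 14)→(18, 4): d=(18,-10) inclusive
  edge (18, 4)→(16, 8): d=(-2,4) inclusive
  edge (16, 8)→(0, 14): d=(-16,6) inclusive
    (8,2)@(17, 5): e=[8,2,42] → #
    (9,2)@(19, 5): e=[28,-6,30] → ·
    (6,3)@(13, 7): e=[4,14,34] → #
    (7,3)@(15, 7): e=[24,6,22] → #
    (8,3)@(17, 7): e=[44,-2,10] → ·
    (4,4)@(9, 9): e=[0,26,26] → #  [on edge]
    (5,4)@(11, 9): e=[20,18,14] → #
    (7,4)@(15, 9): e=[60,2,-10] → ·
    (3,5)@(7, 11): e=[16,30,6] → #
    (4,5)@(9, 11): e=[36,22,-6] → ·
    (5,5)@(11, 11): e=[56,14,-18] → ·
    (6,5)@(13, 11): e=[76,6,-30] → ·
  covered (7 px):
    · · · · · · · · · ·
    · · · · · · · · · ·
    · · · · · · · · # ·
    · · · · · · # # · ·
    · · · · # # # · · ·
    · · · # · · · · · ·
    · · · · · · · · · ·
T2:
  2·area = 34
  edge (12, 4)→(18, 0): d=(6,-4) inclusive
  edge (18, 0)→(19, 5): d=(1,5) inclusive
  edge (19, 5)→(12, 4): d=(-7,-1) inclusive
    (8,0)@(17, 1): e=[2,6,26] → #
    (9,0)@(19, 1): e=[10,-4,28] → ·
    (2,1)@(5, 3): e=[-34,68,0] → ·  [on edge]
    (7,1)@(15, 3): e=[6,18,10] → #
    (9,1)@(19, 3): e=[22,-2,14] → ·
    (7,2)@(15, 5): e=[18,20,-4] → ·
    (8,2)@(17, 5): e=[26,10,-2] → ·
    (9,2)@(19, 5): e=[34,0,0] → #  [on edge]
    (9,3)@(19, 7): e=[46,2,-14] → ·
  covered (4 px):
    · · · · · · · · # ·
    · · · · · · · # # ·
    · · · · · · · · · #
    · · · · · · · · · ·
    · · · · · · · · · ·
    · · · · · · · · · ·
    · · · · · · · · · ·
T3:
  2·area = 52  (B↔C swapped to make it positive)
  edge (16, 10)→(0, 14): d=(-16,4) inclusive
  edge (0, 14)→(11, 8): d=(11,-6) inclusive
  edge (11, 8)→(16, 10): d=(5,2) inclusive
    (5,4)@(11, 9): e=[36,11,5] → #
    (6,4)@(13, 9): e=[28,23,1] → #
    (7,4)@(15, 9): e=[20,35,-3] → ·
    (3,5)@(7, 11): e=[20,9,23] → #
    (4,5)@(9, 11): e=[12,21,19] → #
    (6,5)@(13, 11): e=[-4,45,11] → ·
    (1,6)@(3, 13): e=[4,7,41] → #
    (2,6)@(5, 13): e=[-4,19,37] → ·
    (3,6)@(7, 13): e=[-12,31,33] → ·
    (4,6)@(9, 13): e=[-20,43,29] → ·
    (5,6)@(11, 13): e=[-28,55,25] → ·
  covered (6 px):
    · · · · · · · · · ·
    · · · · · · · · · ·
    · · · · · · · · · ·
    · · · · · · · · · ·
    · · · · · # # · · ·
    · · · # # # · · · ·
    · # · · · · · · · ·
T4:
  2·area = 88  (B↔C swapped to make it positive)
  edge (4, 0)→(16, 4): d=(12,4) inclusive
  edge (16, 4)→(18, 12): d=(2,8) inclusive
  edge (18, 12)→(4, 0): d=(-14,-12) inclusive
    (3,0)@(7, 1): e=[0,66,22] → #  [on edge]
    (4,0)@(9, 1): e=[-8,50,46] → ·
    (3,1)@(7, 3): e=[24,70,-6] → ·
    (4,1)@(9, 3): e=[16,54,18] → #
    (5,1)@(11, 3): e=[8,38,42] → #
    (6,1)@(13, 3): e=[0,22,66] → #  [on edge]
    (7,1)@(15, 3): e=[-8,6,90] → ·
    (4,2)@(9, 5): e=[40,58,-10] → ·
    (5,2)@(11, 5): e=[32,42,14] → #
    (7,2)@(15, 5): e=[16,10,62] → #
    (8,2)@(17, 5): e=[8,-6,86] → ·
    (9,2)@(19, 5): e=[0,-22,110] → ·  [on edge]
  covered (12 px):
    · · · # · · · · · ·
    · · · · # # # · · ·
    · · · · · # # # · ·
    · · · · · · # # · ·
    · · · · · · · # # ·
    · · · · · · · · # ·
    · · · · · · · · · ·

Final: [6,26,2]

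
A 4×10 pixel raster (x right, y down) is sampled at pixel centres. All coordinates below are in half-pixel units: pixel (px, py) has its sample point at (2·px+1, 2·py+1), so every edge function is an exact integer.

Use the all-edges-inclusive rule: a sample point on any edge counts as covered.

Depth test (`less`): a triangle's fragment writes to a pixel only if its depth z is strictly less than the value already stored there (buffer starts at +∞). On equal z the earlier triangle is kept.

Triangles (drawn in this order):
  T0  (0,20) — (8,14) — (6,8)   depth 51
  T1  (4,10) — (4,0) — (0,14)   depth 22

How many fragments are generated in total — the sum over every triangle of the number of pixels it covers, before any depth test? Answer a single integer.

T0:
  2·area = 60  (B↔C swapped to make it positive)
  edge (0, 20)→(6, 8): d=(6,-12) inclusive
  edge (6, 8)→(8, 14): d=(2,6) inclusive
  edge (8, 14)→(0, 20): d=(-8,6) inclusive
    (2,2)@(5, 5): e=[-30,0,90] → ·  [on edge]
    (2,5)@(5, 11): e=[6,12,42] → #
    (3,5)@(7, 11): e=[30,0,30] → #  [on edge]
    (2,6)@(5, 13): e=[18,16,26] → #
    (1,7)@(3, 15): e=[6,32,22] → #
    (3,7)@(7, 15): e=[54,8,-2] → ·
    (1,8)@(3, 17): e=[18,36,6] → #
    (2,8)@(5, 17): e=[42,24,-6] → ·
    (0,9)@(1, 19): e=[6,52,2] → #
    (1,9)@(3, 19): e=[30,40,-10] → ·
  covered (8 px):
    · · · ·
    · · · ·
    · · · ·
    · · · ·
    · · · ·
    · · # #
    · · # #
    · # # ·
    · # · ·
    # · · ·
T1:
  2·area = 40  (B↔C swapped to make it positive)
  edge (4, 10)→(0, 14): d=(-4,4) inclusive
  edge (0, 14)→(4, 0): d=(4,-14) inclusive
  edge (4, 0)→(4, 10): d=(0,10) inclusive
    (1,2)@(3, 5): e=[24,6,10] → #
    (2,2)@(5, 5): e=[16,34,-10] → ·
    (1,3)@(3, 7): e=[16,14,10] → #
    (2,3)@(5, 7): e=[8,42,-10] → ·
    (3,3)@(7, 7): e=[0,70,-30] → ·  [on edge]
    (1,4)@(3, 9): e=[8,22,10] → #
    (2,4)@(5, 9): e=[0,50,-10] → ·  [on edge]
    (0,5)@(1, 11): e=[8,2,30] → #
    (1,5)@(3, 11): e=[0,30,10] → #  [on edge]
    (2,5)@(5, 11): e=[-8,58,-10] → ·
    (0,6)@(1, 13): e=[0,10,30] → #  [on edge]
    (1,6)@(3, 13): e=[-8,38,10] → ·
  covered (6 px):
    · · · ·
    · · · ·
    · # · ·
    · # · ·
    · # · ·
    # # · ·
    # · · ·
    · · · ·
    · · · ·
    · · · ·

Final: 14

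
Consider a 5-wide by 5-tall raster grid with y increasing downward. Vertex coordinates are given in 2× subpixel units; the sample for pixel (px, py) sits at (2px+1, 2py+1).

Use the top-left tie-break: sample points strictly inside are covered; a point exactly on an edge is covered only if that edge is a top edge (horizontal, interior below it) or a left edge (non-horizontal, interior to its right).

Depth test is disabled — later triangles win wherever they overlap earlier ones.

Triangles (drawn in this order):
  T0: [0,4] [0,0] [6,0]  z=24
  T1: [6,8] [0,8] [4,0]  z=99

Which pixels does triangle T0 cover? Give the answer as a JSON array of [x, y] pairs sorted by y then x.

T0:
  2·area = 24
  edge (0, 4)→(0, 0): d=(0,-4) top-left  bias=+0
  edge (0, 0)→(6, 0): d=(6,0) top-left  bias=+0
  edge (6, 0)→(0, 4): d=(-6,4) right/bottom  bias=-1
    (0,0)@(1, 1): e=[4,6,14] → █
    (1,0)@(3, 1): e=[12,6,6] → █
    (2,0)@(5, 1): e=[20,6,-2] → ·
    (0,1)@(1, 3): e=[4,18,2] → █
    (1,1)@(3, 3): e=[12,18,-6] → ·
    (0,2)@(1, 5): e=[4,30,-10] → ·
  covered (3 px):
    █ █ · · ·
    █ · · · ·
    · · · · ·
    · · · · ·
    · · · · ·
T1:
  2·area = 48
  edge (6, 8)→(0, 8): d=(-6,0) right/bottom  bias=-1
  edge (0, 8)→(4, 0): d=(4,-8) top-left  bias=+0
  edge (4, 0)→(6, 8): d=(2,8) right/bottom  bias=-1
    (1,1)@(3, 3): e=[30,4,14] → █
    (2,1)@(5, 3): e=[30,20,-2] → ·
    (1,2)@(3, 5): e=[18,12,18] → █
    (2,2)@(5, 5): e=[18,28,2] → █
    (3,2)@(7, 5): e=[18,44,-14] → ·
    (0,3)@(1, 7): e=[6,4,38] → █
    (3,3)@(7, 7): e=[6,52,-10] → ·
    (0,4)@(1, 9): e=[-6,12,42] → ·
    (1,4)@(3, 9): e=[-6,28,26] → ·
    (2,4)@(5, 9): e=[-6,44,10] → ·
  covered (6 px):
    · · · · ·
    · █ · · ·
    · █ █ · ·
    █ █ █ · ·
    · · · · ·

Result: [[0,0],[1,0],[0,1]]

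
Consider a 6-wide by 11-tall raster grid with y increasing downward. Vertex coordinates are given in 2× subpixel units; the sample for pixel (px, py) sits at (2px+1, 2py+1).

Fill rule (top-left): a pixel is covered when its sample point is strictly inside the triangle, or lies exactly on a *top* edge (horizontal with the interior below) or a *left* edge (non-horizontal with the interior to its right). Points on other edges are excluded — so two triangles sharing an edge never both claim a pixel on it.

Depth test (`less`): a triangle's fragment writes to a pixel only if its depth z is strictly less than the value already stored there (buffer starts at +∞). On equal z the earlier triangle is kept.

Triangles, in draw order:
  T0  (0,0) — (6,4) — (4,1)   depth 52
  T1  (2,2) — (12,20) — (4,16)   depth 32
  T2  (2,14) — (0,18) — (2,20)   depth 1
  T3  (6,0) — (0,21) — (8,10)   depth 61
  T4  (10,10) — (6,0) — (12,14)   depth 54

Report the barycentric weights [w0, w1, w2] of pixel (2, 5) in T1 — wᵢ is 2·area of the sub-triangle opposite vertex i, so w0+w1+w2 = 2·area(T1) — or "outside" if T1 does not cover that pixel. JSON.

T0:
  2·area = 10  (B↔C swapped to make it positive)
  edge (0, 0)→(4, 1): d=(4,1) right/bottom  bias=-1
  edge (4, 1)→(6, 4): d=(2,3) right/bottom  bias=-1
  edge (6, 4)→(0, 0): d=(-6,-4) top-left  bias=+0
    (1,0)@(3, 1): e=[1,3,6] → #
    (2,0)@(5, 1): e=[-1,-3,14] → ·
    (1,1)@(3, 3): e=[9,7,-6] → ·
    (2,1)@(5, 3): e=[7,1,2] → #
    (3,1)@(7, 3): e=[5,-5,10] → ·
    (2,2)@(5, 5): e=[15,5,-10] → ·
  covered (2 px):
    · # · · · ·
    · · # · · ·
    · · · · · ·
    · · · · · ·
    · · · · · ·
    · · · · · ·
    · · · · · ·
    · · · · · ·
    · · · · · ·
    · · · · · ·
    · · · · · ·
T1:
  2·area = 104
  edge (2, 2)→(12, 20): d=(10,18) right/bottom  bias=-1
  edge (12, 20)→(4, 16): d=(-8,-4) top-left  bias=+0
  edge (4, 16)→(2, 2): d=(-2,-14) top-left  bias=+0
    (1,2)@(3, 5): e=[12,84,8] → #
    (2,2)@(5, 5): e=[-24,92,36] → ·
    (1,3)@(3, 7): e=[32,68,4] → #
    (2,3)@(5, 7): e=[-4,76,32] → ·
    (1,4)@(3, 9): e=[52,52,0] → #  [on edge]
    (2,4)@(5, 9): e=[16,60,28] → #
    (3,4)@(7, 9): e=[-20,68,56] → ·
    (1,5)@(3, 11): e=[72,36,-4] → ·
    (2,5)@(5, 11): e=[36,44,24] → #
    (3,5)@(7, 11): e=[0,52,52] → ·  [on edge]
    (2,6)@(5, 13): e=[56,28,20] → #
    (3,6)@(7, 13): e=[20,36,48] → #
  covered (13 px):
    · · · · · ·
    · · · · · ·
    · # · · · ·
    · # · · · ·
    · # # · · ·
    · · # · · ·
    · · # # · ·
    · · # # # ·
    · · · # # ·
    · · · · · #
    · · · · · ·
T2:
  2·area = 12  (B↔C swapped to make it positive)
  edge (2, 14)→(2, 20): d=(0,6) right/bottom  bias=-1
  edge (2, 20)→(0, 18): d=(-2,-2) top-left  bias=+0
  edge (0, 18)→(2, 14): d=(2,-4) top-left  bias=+0
    (0,8)@(1, 17): e=[6,4,2] → #
    (1,8)@(3, 17): e=[-6,8,10] → ·
    (0,9)@(1, 19): e=[6,0,6] → #  [on edge]
    (1,9)@(3, 19): e=[-6,4,14] → ·
    (0,10)@(1, 21): e=[6,-4,10] → ·
    (1,10)@(3, 21): e=[-6,0,18] → ·  [on edge]
  covered (2 px):
    · · · · · ·
    · · · · · ·
    · · · · · ·
    · · · · · ·
    · · · · · ·
    · · · · · ·
    · · · · · ·
    · · · · · ·
    # · · · · ·
    # · · · · ·
    · · · · · ·
T3:
  2·area = 102  (B↔C swapped to make it positive)
  edge (6, 0)→(8, 10): d=(2,10) right/bottom  bias=-1
  edge (8, 10)→(0, 21): d=(-8,11) right/bottom  bias=-1
  edge (0, 21)→(6, 0): d=(6,-21) top-left  bias=+0
    (2,2)@(5, 5): e=[20,73,9] → #
    (3,2)@(7, 5): e=[0,51,51] → ·  [on edge]
    (2,3)@(5, 7): e=[24,57,21] → #
    (3,3)@(7, 7): e=[4,35,63] → #
    (4,3)@(9, 7): e=[-16,13,105] → ·
    (2,4)@(5, 9): e=[28,41,33] → #
    (4,4)@(9, 9): e=[-12,-3,117] → ·
    (1,5)@(3, 11): e=[52,47,3] → #
    (4,5)@(9, 11): e=[-8,-19,129] → ·
    (1,6)@(3, 13): e=[56,31,15] → #
    (3,6)@(7, 13): e=[16,-13,99] → ·
    (1,7)@(3, 15): e=[60,15,27] → #
    (4,7)@(9, 15): e=[0,-51,153] → ·  [on edge]
  covered (12 px):
    · · · · · ·
    · · · · · ·
    · · # · · ·
    · · # # · ·
    · · # # · ·
    · # # # · ·
    · # # · · ·
    · # · · · ·
    · · · · · ·
    # · · · · ·
    · · · · · ·
T4:
  2·area = 4
  edge (10, 10)→(6, 0): d=(-4,-10) top-left  bias=+0
  edge (6, 0)→(12, 14): d=(6,14) right/bottom  bias=-1
  edge (12, 14)→(10, 10): d=(-2,-4) top-left  bias=+0
    (4,3)@(9, 7): e=[2,0,2] → ·  [on edge]
  covered (0 px):
    · · · · · ·
    · · · · · ·
    · · · · · ·
    · · · · · ·
    · · · · · ·
    · · · · · ·
    · · · · · ·
    · · · · · ·
    · · · · · ·
    · · · · · ·
    · · · · · ·

Final: [44,24,36]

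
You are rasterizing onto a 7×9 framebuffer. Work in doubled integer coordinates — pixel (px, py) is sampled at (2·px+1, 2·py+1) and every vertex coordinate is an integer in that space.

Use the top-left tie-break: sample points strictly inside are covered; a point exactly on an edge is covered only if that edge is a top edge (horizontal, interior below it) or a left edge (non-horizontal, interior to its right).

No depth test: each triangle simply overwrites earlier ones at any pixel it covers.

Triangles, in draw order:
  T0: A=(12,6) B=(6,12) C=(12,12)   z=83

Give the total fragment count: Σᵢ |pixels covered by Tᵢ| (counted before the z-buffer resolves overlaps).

T0:
  2·area = 36  (B↔C swapped to make it positive)
  edge (12, 6)→(12, 12): d=(0,6) right/bottom  bias=-1
  edge (12, 12)→(6, 12): d=(-6,0) right/bottom  bias=-1
  edge (6, 12)→(12, 6): d=(6,-6) top-left  bias=+0
    (6,2)@(13, 5): e=[-6,42,0] → ·  [on edge]
    (5,3)@(11, 7): e=[6,30,0] → #  [on edge]
    (6,3)@(13, 7): e=[-6,30,12] → ·
    (4,4)@(9, 9): e=[18,18,0] → #  [on edge]
    (6,4)@(13, 9): e=[-6,18,24] → ·
    (3,5)@(7, 11): e=[30,6,0] → #  [on edge]
    (6,5)@(13, 11): e=[-6,6,36] → ·
    (2,6)@(5, 13): e=[42,-6,0] → ·  [on edge]
    (3,6)@(7, 13): e=[30,-6,12] → ·
    (4,6)@(9, 13): e=[18,-6,24] → ·
    (5,6)@(11, 13): e=[6,-6,36] → ·
    (1,7)@(3, 15): e=[54,-18,0] → ·  [on edge]
    (0,8)@(1, 17): e=[66,-30,0] → ·  [on edge]
  covered (6 px):
    · · · · · · ·
    · · · · · · ·
    · · · · · · ·
    · · · · · # ·
    · · · · # # ·
    · · · # # # ·
    · · · · · · ·
    · · · · · · ·
    · · · · · · ·

Final: 6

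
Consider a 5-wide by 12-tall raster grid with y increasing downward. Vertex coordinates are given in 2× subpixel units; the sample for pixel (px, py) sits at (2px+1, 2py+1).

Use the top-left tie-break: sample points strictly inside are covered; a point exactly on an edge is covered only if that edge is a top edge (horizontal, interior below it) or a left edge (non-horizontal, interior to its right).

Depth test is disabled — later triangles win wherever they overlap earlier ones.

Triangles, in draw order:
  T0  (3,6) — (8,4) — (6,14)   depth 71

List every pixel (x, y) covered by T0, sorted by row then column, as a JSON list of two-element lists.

T0:
  2·area = 46
  edge (3, 6)→(8, 4): d=(5,-2) top-left  bias=+0
  edge (8, 4)→(6, 14): d=(-2,10) right/bottom  bias=-1
  edge (6, 14)→(3, 6): d=(-3,-8) top-left  bias=+0
    (3,2)@(7, 5): e=[3,8,35] → X
    (4,2)@(9, 5): e=[7,-12,51] → .
    (2,3)@(5, 7): e=[9,24,13] → X
    (4,3)@(9, 7): e=[17,-16,45] → .
    (2,4)@(5, 9): e=[19,20,7] → X
    (3,4)@(7, 9): e=[23,0,23] → .  [on edge]
    (2,5)@(5, 11): e=[29,16,1] → X
    (3,5)@(7, 11): e=[33,-4,17] → .
    (2,6)@(5, 13): e=[39,12,-5] → .
    (2,9)@(5, 19): e=[69,0,-23] → .  [on edge]
  covered (5 px):
    . . . . .
    . . . . .
    . . . X .
    . . X X .
    . . X . .
    . . X . .
    . . . . .
    . . . . .
    . . . . .
    . . . . .
    . . . . .
    . . . . .

Final: [[3,2],[2,3],[3,3],[2,4],[2,5]]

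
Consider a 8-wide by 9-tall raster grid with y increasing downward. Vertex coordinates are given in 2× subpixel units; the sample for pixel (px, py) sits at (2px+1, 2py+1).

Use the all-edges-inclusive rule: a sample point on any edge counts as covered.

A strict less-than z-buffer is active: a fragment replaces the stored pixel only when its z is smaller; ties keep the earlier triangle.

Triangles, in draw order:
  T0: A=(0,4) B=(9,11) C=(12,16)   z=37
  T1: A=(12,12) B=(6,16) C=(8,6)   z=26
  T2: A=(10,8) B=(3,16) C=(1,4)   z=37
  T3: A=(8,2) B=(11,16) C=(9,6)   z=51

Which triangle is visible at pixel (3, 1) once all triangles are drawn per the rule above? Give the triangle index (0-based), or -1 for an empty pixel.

T0:
  2·area = 24
  edge (0, 4)→(9, 11): d=(9,7) inclusive
  edge (9, 11)→(12, 16): d=(3,5) inclusive
  edge (12, 16)→(0, 4): d=(-12,-12) inclusive
    (1,0)@(3, 1): e=[-48,0,72] → .  [on edge]
    (0,2)@(1, 5): e=[2,22,0] → X  [on edge]
    (1,2)@(3, 5): e=[-12,12,24] → .
    (0,3)@(1, 7): e=[20,28,-24] → .
    (1,3)@(3, 7): e=[6,18,0] → X  [on edge]
    (2,3)@(5, 7): e=[-8,8,24] → .
    (1,4)@(3, 9): e=[24,24,-24] → .
    (2,4)@(5, 9): e=[10,14,0] → X  [on edge]
    (3,4)@(7, 9): e=[-4,4,24] → .
    (2,5)@(5, 11): e=[28,20,-24] → .
    (3,5)@(7, 11): e=[14,10,0] → X  [on edge]
    (4,5)@(9, 11): e=[0,0,24] → X  [on edge]
    (4,6)@(9, 13): e=[18,6,0] → X  [on edge]
    (5,7)@(11, 15): e=[22,2,0] → X  [on edge]
    (6,8)@(13, 17): e=[26,-2,0] → .  [on edge]
  covered (7 px):
    . . . . . . . .
    . . . . . . . .
    X . . . . . . .
    . X . . . . . .
    . . X . . . . .
    . . . X X . . .
    . . . . X . . .
    . . . . . X . .
    . . . . . . . .
T1:
  2·area = 52
  edge (12, 12)→(6, 16): d=(-6,4) inclusive
  edge (6, 16)→(8, 6): d=(2,-10) inclusive
  edge (8, 6)→(12, 12): d=(4,6) inclusive
    (4,0)@(9, 1): e=[78,0,-26] → .  [on edge]
    (4,4)@(9, 9): e=[30,16,6] → X
    (5,4)@(11, 9): e=[22,36,-6] → .
    (3,5)@(7, 11): e=[26,0,26] → X  [on edge]
    (5,5)@(11, 11): e=[10,40,2] → X
    (6,5)@(13, 11): e=[2,60,-10] → .
    (3,6)@(7, 13): e=[14,4,34] → X
    (5,6)@(11, 13): e=[-2,44,10] → .
    (3,7)@(7, 15): e=[2,8,42] → X
    (4,7)@(9, 15): e=[-6,28,30] → .
    (3,8)@(7, 17): e=[-10,12,50] → .
  covered (7 px):
    . . . . . . . .
    . . . . . . . .
    . . . . . . . .
    . . . . . . . .
    . . . . X . . .
    . . . X X X . .
    . . . X X . . .
    . . . X . . . .
    . . . . . . . .
T2:
  2·area = 100
  edge (10, 8)→(3, 16): d=(-7,8) inclusive
  edge (3, 16)→(1, 4): d=(-2,-12) inclusive
  edge (1, 4)→(10, 8): d=(9,4) inclusive
    (1,2)@(3, 5): e=[77,22,1] → X
    (2,2)@(5, 5): e=[61,46,-7] → .
    (1,3)@(3, 7): e=[63,18,19] → X
    (2,3)@(5, 7): e=[47,42,11] → X
    (3,3)@(7, 7): e=[31,66,3] → X
    (4,3)@(9, 7): e=[15,90,-5] → .
    (1,4)@(3, 9): e=[49,14,37] → X
    (4,4)@(9, 9): e=[1,86,13] → X
    (5,4)@(11, 9): e=[-15,110,5] → .
    (1,5)@(3, 11): e=[35,10,55] → X
    (4,5)@(9, 11): e=[-13,82,31] → .
    (1,6)@(3, 13): e=[21,6,73] → X
  covered (14 px):
    . . . . . . . .
    . . . . . . . .
    . X . . . . . .
    . X X X . . . .
    . X X X X . . .
    . X X X . . . .
    . X X . . . . .
    . X . . . . . .
    . . . . . . . .
T3:
  2·area = 2  (B↔C swapped to make it positive)
  edge (8, 2)→(9, 6): d=(1,4) inclusive
  edge (9, 6)→(11, 16): d=(2,10) inclusive
  edge (11, 16)→(8, 2): d=(-3,-14) inclusive
  covered (0 px):
    . . . . . . . .
    . . . . . . . .
    . . . . . . . .
    . . . . . . . .
    . . . . . . . .
    . . . . . . . .
    . . . . . . . .
    . . . . . . . .
    . . . . . . . .

Z-buffer (winner per pixel, '.' = empty):
  . . . . . . . .
  . . . . . . . .
  0 2 . . . . . .
  . 0 2 2 . . . .
  . 2 0 2 1 . . .
  . 2 2 1 1 1 . .
  . 2 2 1 1 . . .
  . 2 . 1 . 0 . .
  . . . . . . . .

Answer: -1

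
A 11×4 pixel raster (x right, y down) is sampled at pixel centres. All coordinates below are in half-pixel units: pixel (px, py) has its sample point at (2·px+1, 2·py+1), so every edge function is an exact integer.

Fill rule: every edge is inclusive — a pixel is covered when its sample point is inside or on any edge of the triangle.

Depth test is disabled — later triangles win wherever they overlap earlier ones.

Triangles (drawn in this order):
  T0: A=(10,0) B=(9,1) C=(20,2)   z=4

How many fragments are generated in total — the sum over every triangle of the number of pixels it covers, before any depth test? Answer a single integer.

T0:
  2·area = 12  (B↔C swapped to make it positive)
  edge (10, 0)→(20, 2): d=(10,2) inclusive
  edge (20, 2)→(9, 1): d=(-11,-1) inclusive
  edge (9, 1)→(10, 0): d=(1,-1) inclusive
    (4,0)@(9, 1): e=[12,0,0] → █  [on edge]
    (5,0)@(11, 1): e=[8,2,2] → █
    (6,0)@(13, 1): e=[4,4,4] → █
    (7,0)@(15, 1): e=[0,6,6] → █  [on edge]
    (8,0)@(17, 1): e=[-4,8,8] → ·
    (3,1)@(7, 3): e=[36,-24,0] → ·  [on edge]
    (4,1)@(9, 3): e=[32,-22,2] → ·
    (5,1)@(11, 3): e=[28,-20,4] → ·
    (6,1)@(13, 3): e=[24,-18,6] → ·
    (7,1)@(15, 3): e=[20,-16,8] → ·
    (2,2)@(5, 5): e=[60,-48,0] → ·  [on edge]
    (1,3)@(3, 7): e=[84,-72,0] → ·  [on edge]
  covered (4 px):
    · · · · █ █ █ █ · · ·
    · · · · · · · · · · ·
    · · · · · · · · · · ·
    · · · · · · · · · · ·

Answer: 4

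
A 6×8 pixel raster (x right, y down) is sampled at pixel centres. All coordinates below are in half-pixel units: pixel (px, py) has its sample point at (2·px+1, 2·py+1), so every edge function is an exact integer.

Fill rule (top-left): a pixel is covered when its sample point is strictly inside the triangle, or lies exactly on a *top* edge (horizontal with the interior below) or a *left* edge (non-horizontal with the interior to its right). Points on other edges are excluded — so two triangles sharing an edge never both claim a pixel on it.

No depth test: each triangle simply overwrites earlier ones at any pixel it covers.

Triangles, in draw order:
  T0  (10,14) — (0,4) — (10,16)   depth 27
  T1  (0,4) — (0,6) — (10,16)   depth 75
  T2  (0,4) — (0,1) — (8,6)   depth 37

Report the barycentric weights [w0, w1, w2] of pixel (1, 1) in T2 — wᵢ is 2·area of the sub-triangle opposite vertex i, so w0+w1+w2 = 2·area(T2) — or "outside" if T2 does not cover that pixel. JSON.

T0:
  2·area = 20  (B↔C swapped to make it positive)
  edge (10, 14)→(10, 16): d=(0,2) right/bottom  bias=-1
  edge (10, 16)→(0, 4): d=(-10,-12) top-left  bias=+0
  edge (0, 4)→(10, 14): d=(10,10) right/bottom  bias=-1
    (0,2)@(1, 5): e=[18,2,0] → ·  [on edge]
    (1,3)@(3, 7): e=[14,6,0] → ·  [on edge]
    (2,4)@(5, 9): e=[10,10,0] → ·  [on edge]
    (3,5)@(7, 11): e=[6,14,0] → ·  [on edge]
    (4,6)@(9, 13): e=[2,18,0] → ·  [on edge]
    (5,7)@(11, 15): e=[-2,22,0] → ·  [on edge]
  covered (0 px):
    · · · · · ·
    · · · · · ·
    · · · · · ·
    · · · · · ·
    · · · · · ·
    · · · · · ·
    · · · · · ·
    · · · · · ·
T1:
  2·area = 20  (B↔C swapped to make it positive)
  edge (0, 4)→(10, 16): d=(10,12) right/bottom  bias=-1
  edge (10, 16)→(0, 6): d=(-10,-10) top-left  bias=+0
  edge (0, 6)→(0, 4): d=(0,-2) top-left  bias=+0
    (0,3)@(1, 7): e=[18,0,2] → #  [on edge]
    (1,3)@(3, 7): e=[-6,20,6] → ·
    (0,4)@(1, 9): e=[38,-20,2] → ·
    (1,4)@(3, 9): e=[14,0,6] → #  [on edge]
    (2,4)@(5, 9): e=[-10,20,10] → ·
    (1,5)@(3, 11): e=[34,-20,6] → ·
    (2,5)@(5, 11): e=[10,0,10] → #  [on edge]
    (3,5)@(7, 11): e=[-14,20,14] → ·
    (2,6)@(5, 13): e=[30,-20,10] → ·
    (3,6)@(7, 13): e=[6,0,14] → #  [on edge]
    (4,6)@(9, 13): e=[-18,20,18] → ·
    (3,7)@(7, 15): e=[26,-20,14] → ·
    (4,7)@(9, 15): e=[2,0,18] → #  [on edge]
  covered (5 px):
    · · · · · ·
    · · · · · ·
    · · · · · ·
    # · · · · ·
    · # · · · ·
    · · # · · ·
    · · · # · ·
    · · · · # ·
T2:
  2·area = 24
  edge (0, 4)→(0, 1): d=(0,-3) top-left  bias=+0
  edge (0, 1)→(8, 6): d=(8,5) right/bottom  bias=-1
  edge (8, 6)→(0, 4): d=(-8,-2) top-left  bias=+0
    (0,1)@(1, 3): e=[3,11,10] → #
    (1,1)@(3, 3): e=[9,1,14] → #
    (2,1)@(5, 3): e=[15,-9,18] → ·
    (0,2)@(1, 5): e=[3,27,-6] → ·
    (1,2)@(3, 5): e=[9,17,-2] → ·
    (2,2)@(5, 5): e=[15,7,2] → #
    (3,2)@(7, 5): e=[21,-3,6] → ·
    (2,3)@(5, 7): e=[15,23,-14] → ·
  covered (3 px):
    · · · · · ·
    # # · · · ·
    · · # · · ·
    · · · · · ·
    · · · · · ·
    · · · · · ·
    · · · · · ·
    · · · · · ·

Final: [1,14,9]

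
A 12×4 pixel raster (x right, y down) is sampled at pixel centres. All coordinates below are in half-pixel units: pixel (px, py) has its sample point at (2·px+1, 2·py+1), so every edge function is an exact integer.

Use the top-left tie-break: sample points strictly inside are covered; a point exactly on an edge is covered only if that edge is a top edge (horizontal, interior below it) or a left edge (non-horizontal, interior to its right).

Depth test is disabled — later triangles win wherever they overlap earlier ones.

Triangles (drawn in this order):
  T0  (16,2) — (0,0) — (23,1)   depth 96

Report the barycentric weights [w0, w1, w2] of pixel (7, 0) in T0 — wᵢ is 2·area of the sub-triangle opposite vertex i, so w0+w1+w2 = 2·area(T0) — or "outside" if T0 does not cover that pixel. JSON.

T0:
  2·area = 30
  edge (16, 2)→(0, 0): d=(-16,-2) top-left  bias=+0
  edge (0, 0)→(23, 1): d=(23,1) right/bottom  bias=-1
  edge (23, 1)→(16, 2): d=(-7,1) right/bottom  bias=-1
    (4,0)@(9, 1): e=[2,14,14] → X
    (5,0)@(11, 1): e=[6,12,12] → X
    (6,0)@(13, 1): e=[10,10,10] → X
    (7,0)@(15, 1): e=[14,8,8] → X
    (8,0)@(17, 1): e=[18,6,6] → X
    (9,0)@(19, 1): e=[22,4,4] → X
    (10,0)@(21, 1): e=[26,2,2] → X
    (11,0)@(23, 1): e=[30,0,0] → .  [on edge]
    (4,1)@(9, 3): e=[-30,60,0] → .  [on edge]
    (5,1)@(11, 3): e=[-26,58,-2] → .
    (6,1)@(13, 3): e=[-22,56,-4] → .
    (7,1)@(15, 3): e=[-18,54,-6] → .
  covered (7 px):
    . . . . X X X X X X X .
    . . . . . . . . . . . .
    . . . . . . . . . . . .
    . . . . . . . . . . . .

Final: [8,8,14]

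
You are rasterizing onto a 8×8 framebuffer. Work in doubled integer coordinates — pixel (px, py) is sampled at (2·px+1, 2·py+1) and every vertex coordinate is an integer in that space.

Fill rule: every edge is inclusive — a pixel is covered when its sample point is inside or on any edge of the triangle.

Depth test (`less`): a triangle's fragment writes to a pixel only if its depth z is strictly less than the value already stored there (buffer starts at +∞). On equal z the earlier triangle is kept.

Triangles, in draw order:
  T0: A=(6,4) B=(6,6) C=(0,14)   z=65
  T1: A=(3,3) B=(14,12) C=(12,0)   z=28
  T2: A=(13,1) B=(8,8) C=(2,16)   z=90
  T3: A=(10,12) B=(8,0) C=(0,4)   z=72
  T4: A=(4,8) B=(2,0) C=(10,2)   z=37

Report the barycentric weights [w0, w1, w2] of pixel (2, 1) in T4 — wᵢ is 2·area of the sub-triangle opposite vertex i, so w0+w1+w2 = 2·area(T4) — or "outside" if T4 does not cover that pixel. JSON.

T0:
  2·area = 12
  edge (6, 4)→(6, 6): d=(0,2) inclusive
  edge (6, 6)→(0, 14): d=(-6,8) inclusive
  edge (0, 14)→(6, 4): d=(6,-10) inclusive
    (2,3)@(5, 7): e=[2,2,8] → X
    (3,3)@(7, 7): e=[-2,-14,28] → .
    (1,4)@(3, 9): e=[6,6,0] → X  [on edge]
    (2,4)@(5, 9): e=[2,-10,20] → .
    (1,5)@(3, 11): e=[6,-6,12] → .
  covered (2 px):
    . . . . . . . .
    . . . . . . . .
    . . . . . . . .
    . . X . . . . .
    . X . . . . . .
    . . . . . . . .
    . . . . . . . .
    . . . . . . . .
T1:
  2·area = 114  (B↔C swapped to make it positive)
  edge (3, 3)→(12, 0): d=(9,-3) inclusive
  edge (12, 0)→(14, 12): d=(2,12) inclusive
  edge (14, 12)→(3, 3): d=(-11,-9) inclusive
    (4,0)@(9, 1): e=[0,38,76] → X  [on edge]
    (5,0)@(11, 1): e=[6,14,94] → X
    (6,0)@(13, 1): e=[12,-10,112] → .
    (1,1)@(3, 3): e=[0,114,0] → X  [on edge]
    (2,1)@(5, 3): e=[6,90,18] → X
    (3,1)@(7, 3): e=[12,66,36] → X
    (6,1)@(13, 3): e=[30,-6,90] → .
    (1,2)@(3, 5): e=[18,118,-22] → .
    (2,2)@(5, 5): e=[24,94,-4] → .
    (3,2)@(7, 5): e=[30,70,14] → X
    (6,2)@(13, 5): e=[48,-2,68] → .
    (3,3)@(7, 7): e=[48,74,-8] → .
  covered (16 px):
    . . . . X X . .
    . X X X X X . .
    . . . X X X . .
    . . . . X X X .
    . . . . . X X .
    . . . . . . X .
    . . . . . . . .
    . . . . . . . .
T2:
  2·area = 2
  edge (13, 1)→(8, 8): d=(-5,7) inclusive
  edge (8, 8)→(2, 16): d=(-6,8) inclusive
  edge (2, 16)→(13, 1): d=(11,-15) inclusive
    (6,0)@(13, 1): e=[0,2,0] → X  [on edge]
    (7,0)@(15, 1): e=[-14,-14,30] → .
    (6,1)@(13, 3): e=[-10,-10,22] → .
    (1,7)@(3, 15): e=[0,-2,4] → .  [on edge]
  covered (1 px):
    . . . . . . X .
    . . . . . . . .
    . . . . . . . .
    . . . . . . . .
    . . . . . . . .
    . . . . . . . .
    . . . . . . . .
    . . . . . . . .
T3:
  2·area = 104  (B↔C swapped to make it positive)
  edge (10, 12)→(0, 4): d=(-10,-8) inclusive
  edge (0, 4)→(8, 0): d=(8,-4) inclusive
  edge (8, 0)→(10, 12): d=(2,12) inclusive
    (3,0)@(7, 1): e=[86,4,14] → X
    (4,0)@(9, 1): e=[102,12,-10] → .
    (1,1)@(3, 3): e=[34,4,66] → X
    (2,1)@(5, 3): e=[50,12,42] → X
    (4,1)@(9, 3): e=[82,28,-6] → .
    (1,2)@(3, 5): e=[14,20,70] → X
    (4,2)@(9, 5): e=[62,44,-2] → .
    (1,3)@(3, 7): e=[-6,36,74] → .
    (2,3)@(5, 7): e=[10,44,50] → X
    (4,3)@(9, 7): e=[42,60,2] → X
    (5,3)@(11, 7): e=[58,68,-22] → .
    (2,4)@(5, 9): e=[-10,60,54] → .
  covered (13 px):
    . . . X . . . .
    . X X X . . . .
    . X X X . . . .
    . . X X X . . .
    . . . X X . . .
    . . . . X . . .
    . . . . . . . .
    . . . . . . . .
T4:
  2·area = 60
  edge (4, 8)→(2, 0): d=(-2,-8) inclusive
  edge (2, 0)→(10, 2): d=(8,2) inclusive
  edge (10, 2)→(4, 8): d=(-6,6) inclusive
    (1,0)@(3, 1): e=[6,6,48] → X
    (2,0)@(5, 1): e=[22,2,36] → X
    (3,0)@(7, 1): e=[38,-2,24] → .
    (5,0)@(11, 1): e=[70,-10,0] → .  [on edge]
    (1,1)@(3, 3): e=[2,22,36] → X
    (3,1)@(7, 3): e=[34,14,12] → X
    (4,1)@(9, 3): e=[50,10,0] → X  [on edge]
    (5,1)@(11, 3): e=[66,6,-12] → .
    (1,2)@(3, 5): e=[-2,38,24] → .
    (2,2)@(5, 5): e=[14,34,12] → X
    (3,2)@(7, 5): e=[30,30,0] → X  [on edge]
    (4,2)@(9, 5): e=[46,26,-12] → .
    (2,3)@(5, 7): e=[10,50,0] → X  [on edge]
    (1,4)@(3, 9): e=[-10,70,0] → .  [on edge]
    (0,5)@(1, 11): e=[-30,90,0] → .  [on edge]
  covered (9 px):
    . X X . . . . .
    . X X X X . . .
    . . X X . . . .
    . . X . . . . .
    . . . . . . . .
    . . . . . . . .
    . . . . . . . .
    . . . . . . . .

Answer: [18,24,18]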